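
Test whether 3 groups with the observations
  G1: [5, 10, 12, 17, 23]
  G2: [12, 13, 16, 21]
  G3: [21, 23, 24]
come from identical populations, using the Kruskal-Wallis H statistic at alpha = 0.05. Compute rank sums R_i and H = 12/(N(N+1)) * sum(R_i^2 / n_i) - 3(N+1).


Step 1: Combine all N = 12 observations and assign midranks.
sorted (value, group, rank): (5,G1,1), (10,G1,2), (12,G1,3.5), (12,G2,3.5), (13,G2,5), (16,G2,6), (17,G1,7), (21,G2,8.5), (21,G3,8.5), (23,G1,10.5), (23,G3,10.5), (24,G3,12)
Step 2: Sum ranks within each group.
R_1 = 24 (n_1 = 5)
R_2 = 23 (n_2 = 4)
R_3 = 31 (n_3 = 3)
Step 3: H = 12/(N(N+1)) * sum(R_i^2/n_i) - 3(N+1)
     = 12/(12*13) * (24^2/5 + 23^2/4 + 31^2/3) - 3*13
     = 0.076923 * 567.783 - 39
     = 4.675641.
Step 4: Ties present; correction factor C = 1 - 18/(12^3 - 12) = 0.989510. Corrected H = 4.675641 / 0.989510 = 4.725206.
Step 5: Under H0, H ~ chi^2(2); p-value = 0.094175.
Step 6: alpha = 0.05. fail to reject H0.

H = 4.7252, df = 2, p = 0.094175, fail to reject H0.


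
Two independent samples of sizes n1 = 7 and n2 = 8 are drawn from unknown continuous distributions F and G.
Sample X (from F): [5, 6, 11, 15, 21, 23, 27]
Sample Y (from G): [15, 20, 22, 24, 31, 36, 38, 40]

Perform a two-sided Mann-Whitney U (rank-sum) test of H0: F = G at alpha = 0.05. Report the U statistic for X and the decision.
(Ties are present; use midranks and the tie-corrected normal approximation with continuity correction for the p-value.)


Step 1: Combine and sort all 15 observations; assign midranks.
sorted (value, group): (5,X), (6,X), (11,X), (15,X), (15,Y), (20,Y), (21,X), (22,Y), (23,X), (24,Y), (27,X), (31,Y), (36,Y), (38,Y), (40,Y)
ranks: 5->1, 6->2, 11->3, 15->4.5, 15->4.5, 20->6, 21->7, 22->8, 23->9, 24->10, 27->11, 31->12, 36->13, 38->14, 40->15
Step 2: Rank sum for X: R1 = 1 + 2 + 3 + 4.5 + 7 + 9 + 11 = 37.5.
Step 3: U_X = R1 - n1(n1+1)/2 = 37.5 - 7*8/2 = 37.5 - 28 = 9.5.
       U_Y = n1*n2 - U_X = 56 - 9.5 = 46.5.
Step 4: Ties are present, so use the tie-corrected normal approximation (with continuity correction) for the p-value.
Step 5: p-value = 0.037073; compare to alpha = 0.05. reject H0.

U_X = 9.5, p = 0.037073, reject H0 at alpha = 0.05.


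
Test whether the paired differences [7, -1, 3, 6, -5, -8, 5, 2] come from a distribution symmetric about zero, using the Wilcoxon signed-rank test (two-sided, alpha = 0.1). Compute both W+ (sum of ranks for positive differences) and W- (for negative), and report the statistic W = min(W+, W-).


Step 1: Drop any zero differences (none here) and take |d_i|.
|d| = [7, 1, 3, 6, 5, 8, 5, 2]
Step 2: Midrank |d_i| (ties get averaged ranks).
ranks: |7|->7, |1|->1, |3|->3, |6|->6, |5|->4.5, |8|->8, |5|->4.5, |2|->2
Step 3: Attach original signs; sum ranks with positive sign and with negative sign.
W+ = 7 + 3 + 6 + 4.5 + 2 = 22.5
W- = 1 + 4.5 + 8 = 13.5
(Check: W+ + W- = 36 should equal n(n+1)/2 = 36.)
Step 4: Test statistic W = min(W+, W-) = 13.5.
Step 5: Ties in |d|, so use the tie-corrected normal approximation.
        E[W] = n(n+1)/4 = 8*9/4 = 18.
        Tie groups: |d|=5 (t=2); sum(t^3 - t) = 6.
        Var[W] = n(n+1)(2n+1)/24 - sum(t^3-t)/48 = 1224/24 - 6/48 = 50.875.
        z = (W - E[W]) / sqrt(Var[W]) = (13.5 - 18) / 7.1327 = -0.6309.
        Two-sided p = 2*Phi(z) = 0.528106.
Step 6: alpha = 0.1. fail to reject H0.

W+ = 22.5, W- = 13.5, W = min = 13.5, p = 0.528106, fail to reject H0.


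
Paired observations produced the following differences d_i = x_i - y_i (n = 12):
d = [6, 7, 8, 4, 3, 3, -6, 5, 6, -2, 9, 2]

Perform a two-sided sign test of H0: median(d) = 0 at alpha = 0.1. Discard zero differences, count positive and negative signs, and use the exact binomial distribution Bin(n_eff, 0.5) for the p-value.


Step 1: Discard zero differences. Original n = 12; n_eff = number of nonzero differences = 12.
Nonzero differences (with sign): +6, +7, +8, +4, +3, +3, -6, +5, +6, -2, +9, +2
Step 2: Count signs: positive = 10, negative = 2.
Step 3: Under H0: P(positive) = 0.5, so the number of positives S ~ Bin(12, 0.5).
Step 4: Two-sided exact p-value = sum of Bin(12,0.5) probabilities at or below the observed probability = 0.038574.
Step 5: alpha = 0.1. reject H0.

n_eff = 12, pos = 10, neg = 2, p = 0.038574, reject H0.


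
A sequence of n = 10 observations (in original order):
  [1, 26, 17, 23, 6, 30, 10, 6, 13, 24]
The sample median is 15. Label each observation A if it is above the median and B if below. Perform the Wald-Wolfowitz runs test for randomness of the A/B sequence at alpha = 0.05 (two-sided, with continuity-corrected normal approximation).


Step 1: Compute median = 15; label A = above, B = below.
Labels in order: BAAABABBBA  (n_A = 5, n_B = 5)
Step 2: Count runs R = 6.
Step 3: Under H0 (random ordering), E[R] = 2*n_A*n_B/(n_A+n_B) + 1 = 2*5*5/10 + 1 = 6.0000.
        Var[R] = 2*n_A*n_B*(2*n_A*n_B - n_A - n_B) / ((n_A+n_B)^2 * (n_A+n_B-1)) = 2000/900 = 2.2222.
        SD[R] = 1.4907.
Step 4: R = E[R], so z = 0 with no continuity correction.
Step 5: Two-sided p-value via normal approximation = 2*(1 - Phi(|z|)) = 1.000000.
Step 6: alpha = 0.05. fail to reject H0.

R = 6, z = 0.0000, p = 1.000000, fail to reject H0.


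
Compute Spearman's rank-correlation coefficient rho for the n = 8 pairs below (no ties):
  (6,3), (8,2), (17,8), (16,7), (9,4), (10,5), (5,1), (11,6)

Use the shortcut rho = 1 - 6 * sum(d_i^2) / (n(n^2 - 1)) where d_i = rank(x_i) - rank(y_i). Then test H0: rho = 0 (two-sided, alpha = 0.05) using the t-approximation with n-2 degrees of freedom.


Step 1: Rank x and y separately (midranks; no ties here).
rank(x): 6->2, 8->3, 17->8, 16->7, 9->4, 10->5, 5->1, 11->6
rank(y): 3->3, 2->2, 8->8, 7->7, 4->4, 5->5, 1->1, 6->6
Step 2: d_i = R_x(i) - R_y(i); compute d_i^2.
  (2-3)^2=1, (3-2)^2=1, (8-8)^2=0, (7-7)^2=0, (4-4)^2=0, (5-5)^2=0, (1-1)^2=0, (6-6)^2=0
sum(d^2) = 2.
Step 3: rho = 1 - 6*2 / (8*(8^2 - 1)) = 1 - 12/504 = 0.976190.
Step 4: Under H0, t = rho * sqrt((n-2)/(1-rho^2)) = 11.0235 ~ t(6).
Step 5: Two-sided p-value from the t-distribution with 6 df = 0.000033.
Step 6: alpha = 0.05. reject H0.

rho = 0.9762, p = 0.000033, reject H0 at alpha = 0.05.


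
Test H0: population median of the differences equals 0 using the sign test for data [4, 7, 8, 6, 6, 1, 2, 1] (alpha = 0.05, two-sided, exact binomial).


Step 1: Discard zero differences. Original n = 8; n_eff = number of nonzero differences = 8.
Nonzero differences (with sign): +4, +7, +8, +6, +6, +1, +2, +1
Step 2: Count signs: positive = 8, negative = 0.
Step 3: Under H0: P(positive) = 0.5, so the number of positives S ~ Bin(8, 0.5).
Step 4: Two-sided exact p-value = sum of Bin(8,0.5) probabilities at or below the observed probability = 0.007812.
Step 5: alpha = 0.05. reject H0.

n_eff = 8, pos = 8, neg = 0, p = 0.007812, reject H0.


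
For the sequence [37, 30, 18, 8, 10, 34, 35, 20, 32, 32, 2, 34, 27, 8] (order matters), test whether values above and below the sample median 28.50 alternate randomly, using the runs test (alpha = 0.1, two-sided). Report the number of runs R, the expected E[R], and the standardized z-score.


Step 1: Compute median = 28.50; label A = above, B = below.
Labels in order: AABBBAABAABABB  (n_A = 7, n_B = 7)
Step 2: Count runs R = 8.
Step 3: Under H0 (random ordering), E[R] = 2*n_A*n_B/(n_A+n_B) + 1 = 2*7*7/14 + 1 = 8.0000.
        Var[R] = 2*n_A*n_B*(2*n_A*n_B - n_A - n_B) / ((n_A+n_B)^2 * (n_A+n_B-1)) = 8232/2548 = 3.2308.
        SD[R] = 1.7974.
Step 4: R = E[R], so z = 0 with no continuity correction.
Step 5: Two-sided p-value via normal approximation = 2*(1 - Phi(|z|)) = 1.000000.
Step 6: alpha = 0.1. fail to reject H0.

R = 8, z = 0.0000, p = 1.000000, fail to reject H0.


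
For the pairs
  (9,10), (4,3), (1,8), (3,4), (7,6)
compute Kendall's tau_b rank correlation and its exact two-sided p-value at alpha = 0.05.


Step 1: Enumerate the 10 unordered pairs (i,j) with i<j and classify each by sign(x_j-x_i) * sign(y_j-y_i).
  (1,2):dx=-5,dy=-7->C; (1,3):dx=-8,dy=-2->C; (1,4):dx=-6,dy=-6->C; (1,5):dx=-2,dy=-4->C
  (2,3):dx=-3,dy=+5->D; (2,4):dx=-1,dy=+1->D; (2,5):dx=+3,dy=+3->C; (3,4):dx=+2,dy=-4->D
  (3,5):dx=+6,dy=-2->D; (4,5):dx=+4,dy=+2->C
Step 2: C = 6, D = 4, total pairs = 10.
Step 3: tau = (C - D)/(n(n-1)/2) = (6 - 4)/10 = 0.200000.
Step 4: Exact two-sided p-value (enumerate n! = 120 permutations of y under H0): p = 0.816667.
Step 5: alpha = 0.05. fail to reject H0.

tau_b = 0.2000 (C=6, D=4), p = 0.816667, fail to reject H0.


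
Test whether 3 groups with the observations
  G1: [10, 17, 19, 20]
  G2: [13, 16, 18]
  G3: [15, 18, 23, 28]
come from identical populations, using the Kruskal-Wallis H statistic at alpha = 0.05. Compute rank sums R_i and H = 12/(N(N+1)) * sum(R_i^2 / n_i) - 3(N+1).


Step 1: Combine all N = 11 observations and assign midranks.
sorted (value, group, rank): (10,G1,1), (13,G2,2), (15,G3,3), (16,G2,4), (17,G1,5), (18,G2,6.5), (18,G3,6.5), (19,G1,8), (20,G1,9), (23,G3,10), (28,G3,11)
Step 2: Sum ranks within each group.
R_1 = 23 (n_1 = 4)
R_2 = 12.5 (n_2 = 3)
R_3 = 30.5 (n_3 = 4)
Step 3: H = 12/(N(N+1)) * sum(R_i^2/n_i) - 3(N+1)
     = 12/(11*12) * (23^2/4 + 12.5^2/3 + 30.5^2/4) - 3*12
     = 0.090909 * 416.896 - 36
     = 1.899621.
Step 4: Ties present; correction factor C = 1 - 6/(11^3 - 11) = 0.995455. Corrected H = 1.899621 / 0.995455 = 1.908295.
Step 5: Under H0, H ~ chi^2(2); p-value = 0.385140.
Step 6: alpha = 0.05. fail to reject H0.

H = 1.9083, df = 2, p = 0.385140, fail to reject H0.


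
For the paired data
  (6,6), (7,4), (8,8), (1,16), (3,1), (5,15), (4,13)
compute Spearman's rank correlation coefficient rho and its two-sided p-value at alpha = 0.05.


Step 1: Rank x and y separately (midranks; no ties here).
rank(x): 6->5, 7->6, 8->7, 1->1, 3->2, 5->4, 4->3
rank(y): 6->3, 4->2, 8->4, 16->7, 1->1, 15->6, 13->5
Step 2: d_i = R_x(i) - R_y(i); compute d_i^2.
  (5-3)^2=4, (6-2)^2=16, (7-4)^2=9, (1-7)^2=36, (2-1)^2=1, (4-6)^2=4, (3-5)^2=4
sum(d^2) = 74.
Step 3: rho = 1 - 6*74 / (7*(7^2 - 1)) = 1 - 444/336 = -0.321429.
Step 4: Under H0, t = rho * sqrt((n-2)/(1-rho^2)) = -0.7590 ~ t(5).
Step 5: Two-sided p-value from the t-distribution with 5 df = 0.482072.
Step 6: alpha = 0.05. fail to reject H0.

rho = -0.3214, p = 0.482072, fail to reject H0 at alpha = 0.05.


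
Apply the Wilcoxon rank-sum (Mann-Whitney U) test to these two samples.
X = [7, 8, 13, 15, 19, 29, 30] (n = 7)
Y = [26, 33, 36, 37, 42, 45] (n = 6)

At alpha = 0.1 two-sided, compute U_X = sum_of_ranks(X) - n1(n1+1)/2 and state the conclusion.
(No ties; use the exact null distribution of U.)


Step 1: Combine and sort all 13 observations; assign midranks.
sorted (value, group): (7,X), (8,X), (13,X), (15,X), (19,X), (26,Y), (29,X), (30,X), (33,Y), (36,Y), (37,Y), (42,Y), (45,Y)
ranks: 7->1, 8->2, 13->3, 15->4, 19->5, 26->6, 29->7, 30->8, 33->9, 36->10, 37->11, 42->12, 45->13
Step 2: Rank sum for X: R1 = 1 + 2 + 3 + 4 + 5 + 7 + 8 = 30.
Step 3: U_X = R1 - n1(n1+1)/2 = 30 - 7*8/2 = 30 - 28 = 2.
       U_Y = n1*n2 - U_X = 42 - 2 = 40.
Step 4: No ties, so the exact null distribution of U (based on enumerating the C(13,7) = 1716 equally likely rank assignments) gives the two-sided p-value.
Step 5: p-value = 0.004662; compare to alpha = 0.1. reject H0.

U_X = 2, p = 0.004662, reject H0 at alpha = 0.1.


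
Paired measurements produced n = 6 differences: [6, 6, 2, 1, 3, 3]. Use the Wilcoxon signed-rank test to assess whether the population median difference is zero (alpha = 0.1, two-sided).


Step 1: Drop any zero differences (none here) and take |d_i|.
|d| = [6, 6, 2, 1, 3, 3]
Step 2: Midrank |d_i| (ties get averaged ranks).
ranks: |6|->5.5, |6|->5.5, |2|->2, |1|->1, |3|->3.5, |3|->3.5
Step 3: Attach original signs; sum ranks with positive sign and with negative sign.
W+ = 5.5 + 5.5 + 2 + 1 + 3.5 + 3.5 = 21
W- = 0 = 0
(Check: W+ + W- = 21 should equal n(n+1)/2 = 21.)
Step 4: Test statistic W = min(W+, W-) = 0.
Step 5: Ties in |d|, so use the tie-corrected normal approximation.
        E[W] = n(n+1)/4 = 6*7/4 = 10.5.
        Tie groups: |d|=3 (t=2), |d|=6 (t=2); sum(t^3 - t) = 12.
        Var[W] = n(n+1)(2n+1)/24 - sum(t^3-t)/48 = 546/24 - 12/48 = 22.5.
        z = (W - E[W]) / sqrt(Var[W]) = (0 - 10.5) / 4.7434 = -2.2136.
        Two-sided p = 2*Phi(z) = 0.026857.
Step 6: alpha = 0.1. reject H0.

W+ = 21, W- = 0, W = min = 0, p = 0.026857, reject H0.


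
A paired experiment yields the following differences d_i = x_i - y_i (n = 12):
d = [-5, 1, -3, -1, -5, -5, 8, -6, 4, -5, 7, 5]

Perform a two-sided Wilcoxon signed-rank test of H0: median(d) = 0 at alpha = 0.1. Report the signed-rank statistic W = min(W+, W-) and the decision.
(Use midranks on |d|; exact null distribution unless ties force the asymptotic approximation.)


Step 1: Drop any zero differences (none here) and take |d_i|.
|d| = [5, 1, 3, 1, 5, 5, 8, 6, 4, 5, 7, 5]
Step 2: Midrank |d_i| (ties get averaged ranks).
ranks: |5|->7, |1|->1.5, |3|->3, |1|->1.5, |5|->7, |5|->7, |8|->12, |6|->10, |4|->4, |5|->7, |7|->11, |5|->7
Step 3: Attach original signs; sum ranks with positive sign and with negative sign.
W+ = 1.5 + 12 + 4 + 11 + 7 = 35.5
W- = 7 + 3 + 1.5 + 7 + 7 + 10 + 7 = 42.5
(Check: W+ + W- = 78 should equal n(n+1)/2 = 78.)
Step 4: Test statistic W = min(W+, W-) = 35.5.
Step 5: Ties in |d|, so use the tie-corrected normal approximation.
        E[W] = n(n+1)/4 = 12*13/4 = 39.
        Tie groups: |d|=1 (t=2), |d|=5 (t=5); sum(t^3 - t) = 126.
        Var[W] = n(n+1)(2n+1)/24 - sum(t^3-t)/48 = 3900/24 - 126/48 = 159.875.
        z = (W - E[W]) / sqrt(Var[W]) = (35.5 - 39) / 12.6442 = -0.2768.
        Two-sided p = 2*Phi(z) = 0.781928.
Step 6: alpha = 0.1. fail to reject H0.

W+ = 35.5, W- = 42.5, W = min = 35.5, p = 0.781928, fail to reject H0.


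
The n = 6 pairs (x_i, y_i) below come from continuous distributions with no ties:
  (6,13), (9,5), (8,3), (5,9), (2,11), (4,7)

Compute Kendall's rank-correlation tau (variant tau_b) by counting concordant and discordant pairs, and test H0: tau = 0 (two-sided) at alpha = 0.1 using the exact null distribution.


Step 1: Enumerate the 15 unordered pairs (i,j) with i<j and classify each by sign(x_j-x_i) * sign(y_j-y_i).
  (1,2):dx=+3,dy=-8->D; (1,3):dx=+2,dy=-10->D; (1,4):dx=-1,dy=-4->C; (1,5):dx=-4,dy=-2->C
  (1,6):dx=-2,dy=-6->C; (2,3):dx=-1,dy=-2->C; (2,4):dx=-4,dy=+4->D; (2,5):dx=-7,dy=+6->D
  (2,6):dx=-5,dy=+2->D; (3,4):dx=-3,dy=+6->D; (3,5):dx=-6,dy=+8->D; (3,6):dx=-4,dy=+4->D
  (4,5):dx=-3,dy=+2->D; (4,6):dx=-1,dy=-2->C; (5,6):dx=+2,dy=-4->D
Step 2: C = 5, D = 10, total pairs = 15.
Step 3: tau = (C - D)/(n(n-1)/2) = (5 - 10)/15 = -0.333333.
Step 4: Exact two-sided p-value (enumerate n! = 720 permutations of y under H0): p = 0.469444.
Step 5: alpha = 0.1. fail to reject H0.

tau_b = -0.3333 (C=5, D=10), p = 0.469444, fail to reject H0.


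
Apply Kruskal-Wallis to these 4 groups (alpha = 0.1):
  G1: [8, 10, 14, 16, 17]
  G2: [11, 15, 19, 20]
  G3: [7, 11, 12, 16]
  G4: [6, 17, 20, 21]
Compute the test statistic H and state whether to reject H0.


Step 1: Combine all N = 17 observations and assign midranks.
sorted (value, group, rank): (6,G4,1), (7,G3,2), (8,G1,3), (10,G1,4), (11,G2,5.5), (11,G3,5.5), (12,G3,7), (14,G1,8), (15,G2,9), (16,G1,10.5), (16,G3,10.5), (17,G1,12.5), (17,G4,12.5), (19,G2,14), (20,G2,15.5), (20,G4,15.5), (21,G4,17)
Step 2: Sum ranks within each group.
R_1 = 38 (n_1 = 5)
R_2 = 44 (n_2 = 4)
R_3 = 25 (n_3 = 4)
R_4 = 46 (n_4 = 4)
Step 3: H = 12/(N(N+1)) * sum(R_i^2/n_i) - 3(N+1)
     = 12/(17*18) * (38^2/5 + 44^2/4 + 25^2/4 + 46^2/4) - 3*18
     = 0.039216 * 1458.05 - 54
     = 3.178431.
Step 4: Ties present; correction factor C = 1 - 24/(17^3 - 17) = 0.995098. Corrected H = 3.178431 / 0.995098 = 3.194089.
Step 5: Under H0, H ~ chi^2(3); p-value = 0.362658.
Step 6: alpha = 0.1. fail to reject H0.

H = 3.1941, df = 3, p = 0.362658, fail to reject H0.


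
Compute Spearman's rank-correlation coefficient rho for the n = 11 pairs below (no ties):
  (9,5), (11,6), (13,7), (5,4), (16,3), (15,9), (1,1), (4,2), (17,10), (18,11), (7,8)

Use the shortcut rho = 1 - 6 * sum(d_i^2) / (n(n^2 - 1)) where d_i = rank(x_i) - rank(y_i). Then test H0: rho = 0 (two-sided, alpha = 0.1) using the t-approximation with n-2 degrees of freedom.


Step 1: Rank x and y separately (midranks; no ties here).
rank(x): 9->5, 11->6, 13->7, 5->3, 16->9, 15->8, 1->1, 4->2, 17->10, 18->11, 7->4
rank(y): 5->5, 6->6, 7->7, 4->4, 3->3, 9->9, 1->1, 2->2, 10->10, 11->11, 8->8
Step 2: d_i = R_x(i) - R_y(i); compute d_i^2.
  (5-5)^2=0, (6-6)^2=0, (7-7)^2=0, (3-4)^2=1, (9-3)^2=36, (8-9)^2=1, (1-1)^2=0, (2-2)^2=0, (10-10)^2=0, (11-11)^2=0, (4-8)^2=16
sum(d^2) = 54.
Step 3: rho = 1 - 6*54 / (11*(11^2 - 1)) = 1 - 324/1320 = 0.754545.
Step 4: Under H0, t = rho * sqrt((n-2)/(1-rho^2)) = 3.4494 ~ t(9).
Step 5: Two-sided p-value from the t-distribution with 9 df = 0.007282.
Step 6: alpha = 0.1. reject H0.

rho = 0.7545, p = 0.007282, reject H0 at alpha = 0.1.


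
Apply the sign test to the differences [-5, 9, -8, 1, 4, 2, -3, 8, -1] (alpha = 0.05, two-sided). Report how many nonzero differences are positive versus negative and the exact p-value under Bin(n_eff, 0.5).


Step 1: Discard zero differences. Original n = 9; n_eff = number of nonzero differences = 9.
Nonzero differences (with sign): -5, +9, -8, +1, +4, +2, -3, +8, -1
Step 2: Count signs: positive = 5, negative = 4.
Step 3: Under H0: P(positive) = 0.5, so the number of positives S ~ Bin(9, 0.5).
Step 4: Two-sided exact p-value = sum of Bin(9,0.5) probabilities at or below the observed probability = 1.000000.
Step 5: alpha = 0.05. fail to reject H0.

n_eff = 9, pos = 5, neg = 4, p = 1.000000, fail to reject H0.


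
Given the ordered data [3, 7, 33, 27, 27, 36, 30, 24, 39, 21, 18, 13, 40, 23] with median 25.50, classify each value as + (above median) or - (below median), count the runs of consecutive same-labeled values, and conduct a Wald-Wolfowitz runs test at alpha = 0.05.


Step 1: Compute median = 25.50; label A = above, B = below.
Labels in order: BBAAAAABABBBAB  (n_A = 7, n_B = 7)
Step 2: Count runs R = 7.
Step 3: Under H0 (random ordering), E[R] = 2*n_A*n_B/(n_A+n_B) + 1 = 2*7*7/14 + 1 = 8.0000.
        Var[R] = 2*n_A*n_B*(2*n_A*n_B - n_A - n_B) / ((n_A+n_B)^2 * (n_A+n_B-1)) = 8232/2548 = 3.2308.
        SD[R] = 1.7974.
Step 4: Continuity-corrected z = (R + 0.5 - E[R]) / SD[R] = (7 + 0.5 - 8.0000) / 1.7974 = -0.2782.
Step 5: Two-sided p-value via normal approximation = 2*(1 - Phi(|z|)) = 0.780879.
Step 6: alpha = 0.05. fail to reject H0.

R = 7, z = -0.2782, p = 0.780879, fail to reject H0.


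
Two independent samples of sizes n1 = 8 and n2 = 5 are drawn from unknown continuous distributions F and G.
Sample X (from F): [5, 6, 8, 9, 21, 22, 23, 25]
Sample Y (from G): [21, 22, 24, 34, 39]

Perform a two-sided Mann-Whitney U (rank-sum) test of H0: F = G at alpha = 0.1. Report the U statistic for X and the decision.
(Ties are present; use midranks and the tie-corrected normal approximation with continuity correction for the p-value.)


Step 1: Combine and sort all 13 observations; assign midranks.
sorted (value, group): (5,X), (6,X), (8,X), (9,X), (21,X), (21,Y), (22,X), (22,Y), (23,X), (24,Y), (25,X), (34,Y), (39,Y)
ranks: 5->1, 6->2, 8->3, 9->4, 21->5.5, 21->5.5, 22->7.5, 22->7.5, 23->9, 24->10, 25->11, 34->12, 39->13
Step 2: Rank sum for X: R1 = 1 + 2 + 3 + 4 + 5.5 + 7.5 + 9 + 11 = 43.
Step 3: U_X = R1 - n1(n1+1)/2 = 43 - 8*9/2 = 43 - 36 = 7.
       U_Y = n1*n2 - U_X = 40 - 7 = 33.
Step 4: Ties are present, so use the tie-corrected normal approximation (with continuity correction) for the p-value.
Step 5: p-value = 0.066526; compare to alpha = 0.1. reject H0.

U_X = 7, p = 0.066526, reject H0 at alpha = 0.1.


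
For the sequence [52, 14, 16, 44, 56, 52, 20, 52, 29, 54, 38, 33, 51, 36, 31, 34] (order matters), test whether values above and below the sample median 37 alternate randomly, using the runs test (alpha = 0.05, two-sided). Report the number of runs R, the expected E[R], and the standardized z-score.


Step 1: Compute median = 37; label A = above, B = below.
Labels in order: ABBAAABABAABABBB  (n_A = 8, n_B = 8)
Step 2: Count runs R = 10.
Step 3: Under H0 (random ordering), E[R] = 2*n_A*n_B/(n_A+n_B) + 1 = 2*8*8/16 + 1 = 9.0000.
        Var[R] = 2*n_A*n_B*(2*n_A*n_B - n_A - n_B) / ((n_A+n_B)^2 * (n_A+n_B-1)) = 14336/3840 = 3.7333.
        SD[R] = 1.9322.
Step 4: Continuity-corrected z = (R - 0.5 - E[R]) / SD[R] = (10 - 0.5 - 9.0000) / 1.9322 = 0.2588.
Step 5: Two-sided p-value via normal approximation = 2*(1 - Phi(|z|)) = 0.795809.
Step 6: alpha = 0.05. fail to reject H0.

R = 10, z = 0.2588, p = 0.795809, fail to reject H0.


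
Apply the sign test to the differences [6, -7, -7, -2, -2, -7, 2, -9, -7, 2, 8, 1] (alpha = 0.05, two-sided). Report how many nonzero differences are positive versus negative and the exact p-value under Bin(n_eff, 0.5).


Step 1: Discard zero differences. Original n = 12; n_eff = number of nonzero differences = 12.
Nonzero differences (with sign): +6, -7, -7, -2, -2, -7, +2, -9, -7, +2, +8, +1
Step 2: Count signs: positive = 5, negative = 7.
Step 3: Under H0: P(positive) = 0.5, so the number of positives S ~ Bin(12, 0.5).
Step 4: Two-sided exact p-value = sum of Bin(12,0.5) probabilities at or below the observed probability = 0.774414.
Step 5: alpha = 0.05. fail to reject H0.

n_eff = 12, pos = 5, neg = 7, p = 0.774414, fail to reject H0.


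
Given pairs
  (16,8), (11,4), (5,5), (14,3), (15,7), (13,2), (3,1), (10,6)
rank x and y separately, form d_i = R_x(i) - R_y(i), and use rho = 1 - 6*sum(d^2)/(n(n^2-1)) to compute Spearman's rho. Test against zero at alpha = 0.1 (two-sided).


Step 1: Rank x and y separately (midranks; no ties here).
rank(x): 16->8, 11->4, 5->2, 14->6, 15->7, 13->5, 3->1, 10->3
rank(y): 8->8, 4->4, 5->5, 3->3, 7->7, 2->2, 1->1, 6->6
Step 2: d_i = R_x(i) - R_y(i); compute d_i^2.
  (8-8)^2=0, (4-4)^2=0, (2-5)^2=9, (6-3)^2=9, (7-7)^2=0, (5-2)^2=9, (1-1)^2=0, (3-6)^2=9
sum(d^2) = 36.
Step 3: rho = 1 - 6*36 / (8*(8^2 - 1)) = 1 - 216/504 = 0.571429.
Step 4: Under H0, t = rho * sqrt((n-2)/(1-rho^2)) = 1.7056 ~ t(6).
Step 5: Two-sided p-value from the t-distribution with 6 df = 0.138960.
Step 6: alpha = 0.1. fail to reject H0.

rho = 0.5714, p = 0.138960, fail to reject H0 at alpha = 0.1.


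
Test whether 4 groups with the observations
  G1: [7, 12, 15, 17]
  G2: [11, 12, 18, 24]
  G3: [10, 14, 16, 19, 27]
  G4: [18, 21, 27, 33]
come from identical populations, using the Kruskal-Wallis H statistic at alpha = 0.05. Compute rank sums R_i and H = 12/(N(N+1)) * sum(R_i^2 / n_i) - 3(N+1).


Step 1: Combine all N = 17 observations and assign midranks.
sorted (value, group, rank): (7,G1,1), (10,G3,2), (11,G2,3), (12,G1,4.5), (12,G2,4.5), (14,G3,6), (15,G1,7), (16,G3,8), (17,G1,9), (18,G2,10.5), (18,G4,10.5), (19,G3,12), (21,G4,13), (24,G2,14), (27,G3,15.5), (27,G4,15.5), (33,G4,17)
Step 2: Sum ranks within each group.
R_1 = 21.5 (n_1 = 4)
R_2 = 32 (n_2 = 4)
R_3 = 43.5 (n_3 = 5)
R_4 = 56 (n_4 = 4)
Step 3: H = 12/(N(N+1)) * sum(R_i^2/n_i) - 3(N+1)
     = 12/(17*18) * (21.5^2/4 + 32^2/4 + 43.5^2/5 + 56^2/4) - 3*18
     = 0.039216 * 1534.01 - 54
     = 6.157353.
Step 4: Ties present; correction factor C = 1 - 18/(17^3 - 17) = 0.996324. Corrected H = 6.157353 / 0.996324 = 6.180074.
Step 5: Under H0, H ~ chi^2(3); p-value = 0.103170.
Step 6: alpha = 0.05. fail to reject H0.

H = 6.1801, df = 3, p = 0.103170, fail to reject H0.


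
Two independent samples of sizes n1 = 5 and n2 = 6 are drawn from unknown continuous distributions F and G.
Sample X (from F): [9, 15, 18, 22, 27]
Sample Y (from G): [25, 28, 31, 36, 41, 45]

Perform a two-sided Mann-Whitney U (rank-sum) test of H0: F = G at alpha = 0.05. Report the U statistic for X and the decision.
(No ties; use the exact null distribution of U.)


Step 1: Combine and sort all 11 observations; assign midranks.
sorted (value, group): (9,X), (15,X), (18,X), (22,X), (25,Y), (27,X), (28,Y), (31,Y), (36,Y), (41,Y), (45,Y)
ranks: 9->1, 15->2, 18->3, 22->4, 25->5, 27->6, 28->7, 31->8, 36->9, 41->10, 45->11
Step 2: Rank sum for X: R1 = 1 + 2 + 3 + 4 + 6 = 16.
Step 3: U_X = R1 - n1(n1+1)/2 = 16 - 5*6/2 = 16 - 15 = 1.
       U_Y = n1*n2 - U_X = 30 - 1 = 29.
Step 4: No ties, so the exact null distribution of U (based on enumerating the C(11,5) = 462 equally likely rank assignments) gives the two-sided p-value.
Step 5: p-value = 0.008658; compare to alpha = 0.05. reject H0.

U_X = 1, p = 0.008658, reject H0 at alpha = 0.05.


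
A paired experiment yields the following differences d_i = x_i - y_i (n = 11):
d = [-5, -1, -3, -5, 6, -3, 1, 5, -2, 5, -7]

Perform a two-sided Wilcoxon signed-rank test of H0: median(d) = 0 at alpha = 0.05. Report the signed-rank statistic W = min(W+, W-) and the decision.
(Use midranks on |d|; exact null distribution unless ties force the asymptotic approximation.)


Step 1: Drop any zero differences (none here) and take |d_i|.
|d| = [5, 1, 3, 5, 6, 3, 1, 5, 2, 5, 7]
Step 2: Midrank |d_i| (ties get averaged ranks).
ranks: |5|->7.5, |1|->1.5, |3|->4.5, |5|->7.5, |6|->10, |3|->4.5, |1|->1.5, |5|->7.5, |2|->3, |5|->7.5, |7|->11
Step 3: Attach original signs; sum ranks with positive sign and with negative sign.
W+ = 10 + 1.5 + 7.5 + 7.5 = 26.5
W- = 7.5 + 1.5 + 4.5 + 7.5 + 4.5 + 3 + 11 = 39.5
(Check: W+ + W- = 66 should equal n(n+1)/2 = 66.)
Step 4: Test statistic W = min(W+, W-) = 26.5.
Step 5: Ties in |d|, so use the tie-corrected normal approximation.
        E[W] = n(n+1)/4 = 11*12/4 = 33.
        Tie groups: |d|=1 (t=2), |d|=3 (t=2), |d|=5 (t=4); sum(t^3 - t) = 72.
        Var[W] = n(n+1)(2n+1)/24 - sum(t^3-t)/48 = 3036/24 - 72/48 = 125.
        z = (W - E[W]) / sqrt(Var[W]) = (26.5 - 33) / 11.1803 = -0.5814.
        Two-sided p = 2*Phi(z) = 0.560986.
Step 6: alpha = 0.05. fail to reject H0.

W+ = 26.5, W- = 39.5, W = min = 26.5, p = 0.560986, fail to reject H0.


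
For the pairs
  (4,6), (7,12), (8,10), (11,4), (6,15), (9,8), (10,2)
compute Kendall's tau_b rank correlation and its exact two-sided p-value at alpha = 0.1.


Step 1: Enumerate the 21 unordered pairs (i,j) with i<j and classify each by sign(x_j-x_i) * sign(y_j-y_i).
  (1,2):dx=+3,dy=+6->C; (1,3):dx=+4,dy=+4->C; (1,4):dx=+7,dy=-2->D; (1,5):dx=+2,dy=+9->C
  (1,6):dx=+5,dy=+2->C; (1,7):dx=+6,dy=-4->D; (2,3):dx=+1,dy=-2->D; (2,4):dx=+4,dy=-8->D
  (2,5):dx=-1,dy=+3->D; (2,6):dx=+2,dy=-4->D; (2,7):dx=+3,dy=-10->D; (3,4):dx=+3,dy=-6->D
  (3,5):dx=-2,dy=+5->D; (3,6):dx=+1,dy=-2->D; (3,7):dx=+2,dy=-8->D; (4,5):dx=-5,dy=+11->D
  (4,6):dx=-2,dy=+4->D; (4,7):dx=-1,dy=-2->C; (5,6):dx=+3,dy=-7->D; (5,7):dx=+4,dy=-13->D
  (6,7):dx=+1,dy=-6->D
Step 2: C = 5, D = 16, total pairs = 21.
Step 3: tau = (C - D)/(n(n-1)/2) = (5 - 16)/21 = -0.523810.
Step 4: Exact two-sided p-value (enumerate n! = 5040 permutations of y under H0): p = 0.136111.
Step 5: alpha = 0.1. fail to reject H0.

tau_b = -0.5238 (C=5, D=16), p = 0.136111, fail to reject H0.


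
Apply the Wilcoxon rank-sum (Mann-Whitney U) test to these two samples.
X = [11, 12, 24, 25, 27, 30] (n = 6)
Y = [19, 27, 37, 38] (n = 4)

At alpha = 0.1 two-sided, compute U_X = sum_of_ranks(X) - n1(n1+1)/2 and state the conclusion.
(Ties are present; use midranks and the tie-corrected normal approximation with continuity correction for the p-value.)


Step 1: Combine and sort all 10 observations; assign midranks.
sorted (value, group): (11,X), (12,X), (19,Y), (24,X), (25,X), (27,X), (27,Y), (30,X), (37,Y), (38,Y)
ranks: 11->1, 12->2, 19->3, 24->4, 25->5, 27->6.5, 27->6.5, 30->8, 37->9, 38->10
Step 2: Rank sum for X: R1 = 1 + 2 + 4 + 5 + 6.5 + 8 = 26.5.
Step 3: U_X = R1 - n1(n1+1)/2 = 26.5 - 6*7/2 = 26.5 - 21 = 5.5.
       U_Y = n1*n2 - U_X = 24 - 5.5 = 18.5.
Step 4: Ties are present, so use the tie-corrected normal approximation (with continuity correction) for the p-value.
Step 5: p-value = 0.199458; compare to alpha = 0.1. fail to reject H0.

U_X = 5.5, p = 0.199458, fail to reject H0 at alpha = 0.1.


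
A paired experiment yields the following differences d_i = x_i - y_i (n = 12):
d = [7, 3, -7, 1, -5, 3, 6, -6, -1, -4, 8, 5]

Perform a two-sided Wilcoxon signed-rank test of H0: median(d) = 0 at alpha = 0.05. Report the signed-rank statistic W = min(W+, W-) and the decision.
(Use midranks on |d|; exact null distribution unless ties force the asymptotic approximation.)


Step 1: Drop any zero differences (none here) and take |d_i|.
|d| = [7, 3, 7, 1, 5, 3, 6, 6, 1, 4, 8, 5]
Step 2: Midrank |d_i| (ties get averaged ranks).
ranks: |7|->10.5, |3|->3.5, |7|->10.5, |1|->1.5, |5|->6.5, |3|->3.5, |6|->8.5, |6|->8.5, |1|->1.5, |4|->5, |8|->12, |5|->6.5
Step 3: Attach original signs; sum ranks with positive sign and with negative sign.
W+ = 10.5 + 3.5 + 1.5 + 3.5 + 8.5 + 12 + 6.5 = 46
W- = 10.5 + 6.5 + 8.5 + 1.5 + 5 = 32
(Check: W+ + W- = 78 should equal n(n+1)/2 = 78.)
Step 4: Test statistic W = min(W+, W-) = 32.
Step 5: Ties in |d|, so use the tie-corrected normal approximation.
        E[W] = n(n+1)/4 = 12*13/4 = 39.
        Tie groups: |d|=1 (t=2), |d|=3 (t=2), |d|=5 (t=2), |d|=6 (t=2), |d|=7 (t=2); sum(t^3 - t) = 30.
        Var[W] = n(n+1)(2n+1)/24 - sum(t^3-t)/48 = 3900/24 - 30/48 = 161.875.
        z = (W - E[W]) / sqrt(Var[W]) = (32 - 39) / 12.7230 = -0.5502.
        Two-sided p = 2*Phi(z) = 0.582193.
Step 6: alpha = 0.05. fail to reject H0.

W+ = 46, W- = 32, W = min = 32, p = 0.582193, fail to reject H0.


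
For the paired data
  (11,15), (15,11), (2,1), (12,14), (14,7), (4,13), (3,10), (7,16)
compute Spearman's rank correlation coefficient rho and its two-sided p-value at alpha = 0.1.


Step 1: Rank x and y separately (midranks; no ties here).
rank(x): 11->5, 15->8, 2->1, 12->6, 14->7, 4->3, 3->2, 7->4
rank(y): 15->7, 11->4, 1->1, 14->6, 7->2, 13->5, 10->3, 16->8
Step 2: d_i = R_x(i) - R_y(i); compute d_i^2.
  (5-7)^2=4, (8-4)^2=16, (1-1)^2=0, (6-6)^2=0, (7-2)^2=25, (3-5)^2=4, (2-3)^2=1, (4-8)^2=16
sum(d^2) = 66.
Step 3: rho = 1 - 6*66 / (8*(8^2 - 1)) = 1 - 396/504 = 0.214286.
Step 4: Under H0, t = rho * sqrt((n-2)/(1-rho^2)) = 0.5374 ~ t(6).
Step 5: Two-sided p-value from the t-distribution with 6 df = 0.610344.
Step 6: alpha = 0.1. fail to reject H0.

rho = 0.2143, p = 0.610344, fail to reject H0 at alpha = 0.1.


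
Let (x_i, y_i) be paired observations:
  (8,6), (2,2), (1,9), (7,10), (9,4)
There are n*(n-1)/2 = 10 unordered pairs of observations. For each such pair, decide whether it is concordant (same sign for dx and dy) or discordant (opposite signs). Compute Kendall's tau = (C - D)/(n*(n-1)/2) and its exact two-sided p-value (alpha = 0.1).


Step 1: Enumerate the 10 unordered pairs (i,j) with i<j and classify each by sign(x_j-x_i) * sign(y_j-y_i).
  (1,2):dx=-6,dy=-4->C; (1,3):dx=-7,dy=+3->D; (1,4):dx=-1,dy=+4->D; (1,5):dx=+1,dy=-2->D
  (2,3):dx=-1,dy=+7->D; (2,4):dx=+5,dy=+8->C; (2,5):dx=+7,dy=+2->C; (3,4):dx=+6,dy=+1->C
  (3,5):dx=+8,dy=-5->D; (4,5):dx=+2,dy=-6->D
Step 2: C = 4, D = 6, total pairs = 10.
Step 3: tau = (C - D)/(n(n-1)/2) = (4 - 6)/10 = -0.200000.
Step 4: Exact two-sided p-value (enumerate n! = 120 permutations of y under H0): p = 0.816667.
Step 5: alpha = 0.1. fail to reject H0.

tau_b = -0.2000 (C=4, D=6), p = 0.816667, fail to reject H0.


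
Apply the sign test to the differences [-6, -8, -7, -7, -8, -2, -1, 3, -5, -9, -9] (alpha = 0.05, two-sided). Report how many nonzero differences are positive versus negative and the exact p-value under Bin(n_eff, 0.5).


Step 1: Discard zero differences. Original n = 11; n_eff = number of nonzero differences = 11.
Nonzero differences (with sign): -6, -8, -7, -7, -8, -2, -1, +3, -5, -9, -9
Step 2: Count signs: positive = 1, negative = 10.
Step 3: Under H0: P(positive) = 0.5, so the number of positives S ~ Bin(11, 0.5).
Step 4: Two-sided exact p-value = sum of Bin(11,0.5) probabilities at or below the observed probability = 0.011719.
Step 5: alpha = 0.05. reject H0.

n_eff = 11, pos = 1, neg = 10, p = 0.011719, reject H0.


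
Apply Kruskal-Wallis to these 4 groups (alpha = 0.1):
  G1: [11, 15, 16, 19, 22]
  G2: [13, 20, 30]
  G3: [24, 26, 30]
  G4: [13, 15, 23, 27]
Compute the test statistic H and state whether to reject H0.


Step 1: Combine all N = 15 observations and assign midranks.
sorted (value, group, rank): (11,G1,1), (13,G2,2.5), (13,G4,2.5), (15,G1,4.5), (15,G4,4.5), (16,G1,6), (19,G1,7), (20,G2,8), (22,G1,9), (23,G4,10), (24,G3,11), (26,G3,12), (27,G4,13), (30,G2,14.5), (30,G3,14.5)
Step 2: Sum ranks within each group.
R_1 = 27.5 (n_1 = 5)
R_2 = 25 (n_2 = 3)
R_3 = 37.5 (n_3 = 3)
R_4 = 30 (n_4 = 4)
Step 3: H = 12/(N(N+1)) * sum(R_i^2/n_i) - 3(N+1)
     = 12/(15*16) * (27.5^2/5 + 25^2/3 + 37.5^2/3 + 30^2/4) - 3*16
     = 0.050000 * 1053.33 - 48
     = 4.666667.
Step 4: Ties present; correction factor C = 1 - 18/(15^3 - 15) = 0.994643. Corrected H = 4.666667 / 0.994643 = 4.691801.
Step 5: Under H0, H ~ chi^2(3); p-value = 0.195807.
Step 6: alpha = 0.1. fail to reject H0.

H = 4.6918, df = 3, p = 0.195807, fail to reject H0.


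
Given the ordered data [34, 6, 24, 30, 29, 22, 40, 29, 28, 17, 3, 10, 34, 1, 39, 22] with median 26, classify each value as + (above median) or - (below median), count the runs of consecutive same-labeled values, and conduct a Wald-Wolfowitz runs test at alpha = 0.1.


Step 1: Compute median = 26; label A = above, B = below.
Labels in order: ABBAABAAABBBABAB  (n_A = 8, n_B = 8)
Step 2: Count runs R = 10.
Step 3: Under H0 (random ordering), E[R] = 2*n_A*n_B/(n_A+n_B) + 1 = 2*8*8/16 + 1 = 9.0000.
        Var[R] = 2*n_A*n_B*(2*n_A*n_B - n_A - n_B) / ((n_A+n_B)^2 * (n_A+n_B-1)) = 14336/3840 = 3.7333.
        SD[R] = 1.9322.
Step 4: Continuity-corrected z = (R - 0.5 - E[R]) / SD[R] = (10 - 0.5 - 9.0000) / 1.9322 = 0.2588.
Step 5: Two-sided p-value via normal approximation = 2*(1 - Phi(|z|)) = 0.795809.
Step 6: alpha = 0.1. fail to reject H0.

R = 10, z = 0.2588, p = 0.795809, fail to reject H0.


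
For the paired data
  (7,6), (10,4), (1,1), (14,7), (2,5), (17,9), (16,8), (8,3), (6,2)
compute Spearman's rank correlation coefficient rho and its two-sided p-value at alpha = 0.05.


Step 1: Rank x and y separately (midranks; no ties here).
rank(x): 7->4, 10->6, 1->1, 14->7, 2->2, 17->9, 16->8, 8->5, 6->3
rank(y): 6->6, 4->4, 1->1, 7->7, 5->5, 9->9, 8->8, 3->3, 2->2
Step 2: d_i = R_x(i) - R_y(i); compute d_i^2.
  (4-6)^2=4, (6-4)^2=4, (1-1)^2=0, (7-7)^2=0, (2-5)^2=9, (9-9)^2=0, (8-8)^2=0, (5-3)^2=4, (3-2)^2=1
sum(d^2) = 22.
Step 3: rho = 1 - 6*22 / (9*(9^2 - 1)) = 1 - 132/720 = 0.816667.
Step 4: Under H0, t = rho * sqrt((n-2)/(1-rho^2)) = 3.7440 ~ t(7).
Step 5: Two-sided p-value from the t-distribution with 7 df = 0.007225.
Step 6: alpha = 0.05. reject H0.

rho = 0.8167, p = 0.007225, reject H0 at alpha = 0.05.


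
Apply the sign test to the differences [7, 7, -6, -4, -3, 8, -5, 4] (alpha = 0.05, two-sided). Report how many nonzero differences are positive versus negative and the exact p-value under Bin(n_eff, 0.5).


Step 1: Discard zero differences. Original n = 8; n_eff = number of nonzero differences = 8.
Nonzero differences (with sign): +7, +7, -6, -4, -3, +8, -5, +4
Step 2: Count signs: positive = 4, negative = 4.
Step 3: Under H0: P(positive) = 0.5, so the number of positives S ~ Bin(8, 0.5).
Step 4: Two-sided exact p-value = sum of Bin(8,0.5) probabilities at or below the observed probability = 1.000000.
Step 5: alpha = 0.05. fail to reject H0.

n_eff = 8, pos = 4, neg = 4, p = 1.000000, fail to reject H0.


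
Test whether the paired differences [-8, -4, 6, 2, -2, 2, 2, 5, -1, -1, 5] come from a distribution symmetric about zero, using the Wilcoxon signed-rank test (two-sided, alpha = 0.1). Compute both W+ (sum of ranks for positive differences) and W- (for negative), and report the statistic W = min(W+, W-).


Step 1: Drop any zero differences (none here) and take |d_i|.
|d| = [8, 4, 6, 2, 2, 2, 2, 5, 1, 1, 5]
Step 2: Midrank |d_i| (ties get averaged ranks).
ranks: |8|->11, |4|->7, |6|->10, |2|->4.5, |2|->4.5, |2|->4.5, |2|->4.5, |5|->8.5, |1|->1.5, |1|->1.5, |5|->8.5
Step 3: Attach original signs; sum ranks with positive sign and with negative sign.
W+ = 10 + 4.5 + 4.5 + 4.5 + 8.5 + 8.5 = 40.5
W- = 11 + 7 + 4.5 + 1.5 + 1.5 = 25.5
(Check: W+ + W- = 66 should equal n(n+1)/2 = 66.)
Step 4: Test statistic W = min(W+, W-) = 25.5.
Step 5: Ties in |d|, so use the tie-corrected normal approximation.
        E[W] = n(n+1)/4 = 11*12/4 = 33.
        Tie groups: |d|=1 (t=2), |d|=2 (t=4), |d|=5 (t=2); sum(t^3 - t) = 72.
        Var[W] = n(n+1)(2n+1)/24 - sum(t^3-t)/48 = 3036/24 - 72/48 = 125.
        z = (W - E[W]) / sqrt(Var[W]) = (25.5 - 33) / 11.1803 = -0.6708.
        Two-sided p = 2*Phi(z) = 0.502335.
Step 6: alpha = 0.1. fail to reject H0.

W+ = 40.5, W- = 25.5, W = min = 25.5, p = 0.502335, fail to reject H0.


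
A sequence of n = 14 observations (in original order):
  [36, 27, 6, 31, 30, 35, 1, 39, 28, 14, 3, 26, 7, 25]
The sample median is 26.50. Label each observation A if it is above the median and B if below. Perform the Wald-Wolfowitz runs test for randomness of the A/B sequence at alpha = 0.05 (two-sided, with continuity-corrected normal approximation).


Step 1: Compute median = 26.50; label A = above, B = below.
Labels in order: AABAAABAABBBBB  (n_A = 7, n_B = 7)
Step 2: Count runs R = 6.
Step 3: Under H0 (random ordering), E[R] = 2*n_A*n_B/(n_A+n_B) + 1 = 2*7*7/14 + 1 = 8.0000.
        Var[R] = 2*n_A*n_B*(2*n_A*n_B - n_A - n_B) / ((n_A+n_B)^2 * (n_A+n_B-1)) = 8232/2548 = 3.2308.
        SD[R] = 1.7974.
Step 4: Continuity-corrected z = (R + 0.5 - E[R]) / SD[R] = (6 + 0.5 - 8.0000) / 1.7974 = -0.8345.
Step 5: Two-sided p-value via normal approximation = 2*(1 - Phi(|z|)) = 0.403986.
Step 6: alpha = 0.05. fail to reject H0.

R = 6, z = -0.8345, p = 0.403986, fail to reject H0.


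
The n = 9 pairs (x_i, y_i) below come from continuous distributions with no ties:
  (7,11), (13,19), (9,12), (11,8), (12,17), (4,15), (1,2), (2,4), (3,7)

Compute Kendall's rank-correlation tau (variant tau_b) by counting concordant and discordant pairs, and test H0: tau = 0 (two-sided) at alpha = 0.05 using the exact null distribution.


Step 1: Enumerate the 36 unordered pairs (i,j) with i<j and classify each by sign(x_j-x_i) * sign(y_j-y_i).
  (1,2):dx=+6,dy=+8->C; (1,3):dx=+2,dy=+1->C; (1,4):dx=+4,dy=-3->D; (1,5):dx=+5,dy=+6->C
  (1,6):dx=-3,dy=+4->D; (1,7):dx=-6,dy=-9->C; (1,8):dx=-5,dy=-7->C; (1,9):dx=-4,dy=-4->C
  (2,3):dx=-4,dy=-7->C; (2,4):dx=-2,dy=-11->C; (2,5):dx=-1,dy=-2->C; (2,6):dx=-9,dy=-4->C
  (2,7):dx=-12,dy=-17->C; (2,8):dx=-11,dy=-15->C; (2,9):dx=-10,dy=-12->C; (3,4):dx=+2,dy=-4->D
  (3,5):dx=+3,dy=+5->C; (3,6):dx=-5,dy=+3->D; (3,7):dx=-8,dy=-10->C; (3,8):dx=-7,dy=-8->C
  (3,9):dx=-6,dy=-5->C; (4,5):dx=+1,dy=+9->C; (4,6):dx=-7,dy=+7->D; (4,7):dx=-10,dy=-6->C
  (4,8):dx=-9,dy=-4->C; (4,9):dx=-8,dy=-1->C; (5,6):dx=-8,dy=-2->C; (5,7):dx=-11,dy=-15->C
  (5,8):dx=-10,dy=-13->C; (5,9):dx=-9,dy=-10->C; (6,7):dx=-3,dy=-13->C; (6,8):dx=-2,dy=-11->C
  (6,9):dx=-1,dy=-8->C; (7,8):dx=+1,dy=+2->C; (7,9):dx=+2,dy=+5->C; (8,9):dx=+1,dy=+3->C
Step 2: C = 31, D = 5, total pairs = 36.
Step 3: tau = (C - D)/(n(n-1)/2) = (31 - 5)/36 = 0.722222.
Step 4: Exact two-sided p-value (enumerate n! = 362880 permutations of y under H0): p = 0.005886.
Step 5: alpha = 0.05. reject H0.

tau_b = 0.7222 (C=31, D=5), p = 0.005886, reject H0.


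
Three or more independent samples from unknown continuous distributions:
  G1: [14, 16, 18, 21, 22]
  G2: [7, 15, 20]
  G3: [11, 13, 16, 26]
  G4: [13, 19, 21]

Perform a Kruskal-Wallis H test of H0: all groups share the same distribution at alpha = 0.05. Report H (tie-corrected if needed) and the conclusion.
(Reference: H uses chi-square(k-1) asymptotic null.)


Step 1: Combine all N = 15 observations and assign midranks.
sorted (value, group, rank): (7,G2,1), (11,G3,2), (13,G3,3.5), (13,G4,3.5), (14,G1,5), (15,G2,6), (16,G1,7.5), (16,G3,7.5), (18,G1,9), (19,G4,10), (20,G2,11), (21,G1,12.5), (21,G4,12.5), (22,G1,14), (26,G3,15)
Step 2: Sum ranks within each group.
R_1 = 48 (n_1 = 5)
R_2 = 18 (n_2 = 3)
R_3 = 28 (n_3 = 4)
R_4 = 26 (n_4 = 3)
Step 3: H = 12/(N(N+1)) * sum(R_i^2/n_i) - 3(N+1)
     = 12/(15*16) * (48^2/5 + 18^2/3 + 28^2/4 + 26^2/3) - 3*16
     = 0.050000 * 990.133 - 48
     = 1.506667.
Step 4: Ties present; correction factor C = 1 - 18/(15^3 - 15) = 0.994643. Corrected H = 1.506667 / 0.994643 = 1.514782.
Step 5: Under H0, H ~ chi^2(3); p-value = 0.678863.
Step 6: alpha = 0.05. fail to reject H0.

H = 1.5148, df = 3, p = 0.678863, fail to reject H0.
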